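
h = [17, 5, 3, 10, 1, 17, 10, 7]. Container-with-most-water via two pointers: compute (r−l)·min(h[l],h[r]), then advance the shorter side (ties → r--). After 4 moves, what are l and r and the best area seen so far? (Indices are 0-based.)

l=0, r=3, best area=85

[0,7] min(17,7)*7=49 best=49 * → r--
[0,6] min(17,10)*6=60 best=60 * → r--
[0,5] min(17,17)*5=85 best=85 * → r--
[0,4] min(17,1)*4=4 best=85 → r--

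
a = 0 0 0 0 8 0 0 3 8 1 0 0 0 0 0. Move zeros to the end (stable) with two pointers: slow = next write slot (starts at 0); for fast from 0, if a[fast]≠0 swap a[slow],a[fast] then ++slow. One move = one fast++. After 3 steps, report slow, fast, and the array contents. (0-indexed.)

(s=0,f=0) a[fast]=0 → fast++
(s=0,f=1) a[fast]=0 → fast++
(s=0,f=2) a[fast]=0 → fast++

slow=0, fast=3, a=[0, 0, 0, 0, 8, 0, 0, 3, 8, 1, 0, 0, 0, 0, 0]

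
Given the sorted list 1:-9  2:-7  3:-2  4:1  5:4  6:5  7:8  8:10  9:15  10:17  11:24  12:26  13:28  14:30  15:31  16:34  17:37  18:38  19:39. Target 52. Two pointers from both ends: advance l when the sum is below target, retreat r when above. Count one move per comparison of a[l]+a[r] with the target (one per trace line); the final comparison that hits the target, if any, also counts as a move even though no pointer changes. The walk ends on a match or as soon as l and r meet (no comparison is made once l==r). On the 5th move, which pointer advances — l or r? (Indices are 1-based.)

l=1 r=19: -9+39=30 <52, l++
l=2 r=19: -7+39=32 <52, l++
l=3 r=19: -2+39=37 <52, l++
l=4 r=19: 1+39=40 <52, l++
l=5 r=19: 4+39=43 <52, l++

l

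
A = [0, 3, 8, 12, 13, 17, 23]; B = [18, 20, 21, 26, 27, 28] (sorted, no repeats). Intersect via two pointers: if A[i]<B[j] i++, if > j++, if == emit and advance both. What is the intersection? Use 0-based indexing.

i=0 j=0: 0<18, i++
i=1 j=0: 3<18, i++
i=2 j=0: 8<18, i++
i=3 j=0: 12<18, i++
i=4 j=0: 13<18, i++
i=5 j=0: 17<18, i++
i=6 j=0: 23>18, j++
i=6 j=1: 23>20, j++
i=6 j=2: 23>21, j++
i=6 j=3: 23<26, i++

intersection = []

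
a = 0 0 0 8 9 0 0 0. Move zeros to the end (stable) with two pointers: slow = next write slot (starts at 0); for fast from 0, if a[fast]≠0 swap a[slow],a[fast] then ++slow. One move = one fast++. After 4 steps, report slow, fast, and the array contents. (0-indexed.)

slow=0 fast=0: a[fast]=0, fast++
slow=0 fast=1: a[fast]=0, fast++
slow=0 fast=2: a[fast]=0, fast++
slow=0 fast=3: a[fast]=8≠0 swap→a[0]=8, slow++,fast++

slow=1, fast=4, a=[8, 0, 0, 0, 9, 0, 0, 0]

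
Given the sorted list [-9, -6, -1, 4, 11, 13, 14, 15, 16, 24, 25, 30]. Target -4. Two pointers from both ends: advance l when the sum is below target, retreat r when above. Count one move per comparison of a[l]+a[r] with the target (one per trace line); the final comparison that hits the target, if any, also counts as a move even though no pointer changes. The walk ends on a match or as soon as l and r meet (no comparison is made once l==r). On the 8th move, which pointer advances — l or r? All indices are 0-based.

l=0 r=11: -9+30=21 >-4, r--
l=0 r=10: -9+25=16 >-4, r--
l=0 r=9: -9+24=15 >-4, r--
l=0 r=8: -9+16=7 >-4, r--
l=0 r=7: -9+15=6 >-4, r--
l=0 r=6: -9+14=5 >-4, r--
l=0 r=5: -9+13=4 >-4, r--
l=0 r=4: -9+11=2 >-4, r--

r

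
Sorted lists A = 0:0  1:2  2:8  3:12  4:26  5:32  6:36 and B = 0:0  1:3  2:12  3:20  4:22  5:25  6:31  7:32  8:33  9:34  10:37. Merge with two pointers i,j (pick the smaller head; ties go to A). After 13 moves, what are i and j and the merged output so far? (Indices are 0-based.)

i=6, j=7, merged so far=[0, 0, 2, 3, 8, 12, 12, 20, 22, 25, 26, 31, 32]

[i=0,j=0] A[i]=0<=B[j]=0 take 0 → i++
[i=1,j=0] A[i]=2>B[j]=0 take 0 → j++
[i=1,j=1] A[i]=2<=B[j]=3 take 2 → i++
[i=2,j=1] A[i]=8>B[j]=3 take 3 → j++
[i=2,j=2] A[i]=8<=B[j]=12 take 8 → i++
[i=3,j=2] A[i]=12<=B[j]=12 take 12 → i++
[i=4,j=2] A[i]=26>B[j]=12 take 12 → j++
[i=4,j=3] A[i]=26>B[j]=20 take 20 → j++
[i=4,j=4] A[i]=26>B[j]=22 take 22 → j++
[i=4,j=5] A[i]=26>B[j]=25 take 25 → j++
[i=4,j=6] A[i]=26<=B[j]=31 take 26 → i++
[i=5,j=6] A[i]=32>B[j]=31 take 31 → j++
[i=5,j=7] A[i]=32<=B[j]=32 take 32 → i++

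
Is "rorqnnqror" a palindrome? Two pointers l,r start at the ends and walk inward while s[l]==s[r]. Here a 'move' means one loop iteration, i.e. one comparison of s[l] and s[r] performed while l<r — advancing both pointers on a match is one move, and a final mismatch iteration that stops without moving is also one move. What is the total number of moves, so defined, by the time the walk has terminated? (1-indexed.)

5 moves

[1,10] 'r'=='r' → l++,r--
[2,9] 'o'=='o' → l++,r--
[3,8] 'r'=='r' → l++,r--
[4,7] 'q'=='q' → l++,r--
[5,6] 'n'=='n' → l++,r--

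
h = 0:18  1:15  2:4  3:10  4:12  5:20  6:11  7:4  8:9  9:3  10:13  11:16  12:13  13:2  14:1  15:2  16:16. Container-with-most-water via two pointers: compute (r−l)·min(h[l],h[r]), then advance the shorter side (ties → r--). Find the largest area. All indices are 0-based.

max area = 256

[0,16] min(18,16)*16=256 best=256 * → r--
[0,15] min(18,2)*15=30 best=256 → r--
[0,14] min(18,1)*14=14 best=256 → r--
[0,13] min(18,2)*13=26 best=256 → r--
[0,12] min(18,13)*12=156 best=256 → r--
[0,11] min(18,16)*11=176 best=256 → r--
[0,10] min(18,13)*10=130 best=256 → r--
[0,9] min(18,3)*9=27 best=256 → r--
[0,8] min(18,9)*8=72 best=256 → r--
[0,7] min(18,4)*7=28 best=256 → r--
[0,6] min(18,11)*6=66 best=256 → r--
[0,5] min(18,20)*5=90 best=256 → l++
[1,5] min(15,20)*4=60 best=256 → l++
[2,5] min(4,20)*3=12 best=256 → l++
[3,5] min(10,20)*2=20 best=256 → l++
[4,5] min(12,20)*1=12 best=256 → l++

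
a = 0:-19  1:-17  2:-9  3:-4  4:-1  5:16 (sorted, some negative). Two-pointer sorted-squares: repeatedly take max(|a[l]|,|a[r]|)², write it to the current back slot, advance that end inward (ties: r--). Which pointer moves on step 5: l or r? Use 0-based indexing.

l=0 r=5: |-19|>|16| out[5]=361, l++
l=1 r=5: |-17|>|16| out[4]=289, l++
l=2 r=5: |-9|<=|16| out[3]=256, r--
l=2 r=4: |-9|>|-1| out[2]=81, l++
l=3 r=4: |-4|>|-1| out[1]=16, l++

l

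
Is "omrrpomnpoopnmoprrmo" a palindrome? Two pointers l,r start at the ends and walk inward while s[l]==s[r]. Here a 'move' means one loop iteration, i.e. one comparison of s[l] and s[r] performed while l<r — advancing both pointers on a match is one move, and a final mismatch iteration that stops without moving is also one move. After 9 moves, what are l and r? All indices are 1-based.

l=10, r=11

[1,20] 'o'=='o' → l++,r--
[2,19] 'm'=='m' → l++,r--
[3,18] 'r'=='r' → l++,r--
[4,17] 'r'=='r' → l++,r--
[5,16] 'p'=='p' → l++,r--
[6,15] 'o'=='o' → l++,r--
[7,14] 'm'=='m' → l++,r--
[8,13] 'n'=='n' → l++,r--
[9,12] 'p'=='p' → l++,r--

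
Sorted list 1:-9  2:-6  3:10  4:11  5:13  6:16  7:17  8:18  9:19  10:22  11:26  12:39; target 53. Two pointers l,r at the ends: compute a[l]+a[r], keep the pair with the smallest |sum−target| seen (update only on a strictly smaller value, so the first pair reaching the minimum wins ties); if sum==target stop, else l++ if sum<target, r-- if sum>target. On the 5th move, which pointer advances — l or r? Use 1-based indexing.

l=1 r=12: -9+39=30 d=23 *, l++
l=2 r=12: -6+39=33 d=20 *, l++
l=3 r=12: 10+39=49 d=4 *, l++
l=4 r=12: 11+39=50 d=3 *, l++
l=5 r=12: 13+39=52 d=1 *, l++

l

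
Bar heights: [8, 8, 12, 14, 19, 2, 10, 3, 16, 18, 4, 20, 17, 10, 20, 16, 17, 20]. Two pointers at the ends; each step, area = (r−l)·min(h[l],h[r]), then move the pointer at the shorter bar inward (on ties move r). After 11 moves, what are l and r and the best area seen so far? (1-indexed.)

l=12, r=18, best area=247

l=1 r=18: min(8,20)*17=136 best=136 *, l++
l=2 r=18: min(8,20)*16=128 best=136, l++
l=3 r=18: min(12,20)*15=180 best=180 *, l++
l=4 r=18: min(14,20)*14=196 best=196 *, l++
l=5 r=18: min(19,20)*13=247 best=247 *, l++
l=6 r=18: min(2,20)*12=24 best=247, l++
l=7 r=18: min(10,20)*11=110 best=247, l++
l=8 r=18: min(3,20)*10=30 best=247, l++
l=9 r=18: min(16,20)*9=144 best=247, l++
l=10 r=18: min(18,20)*8=144 best=247, l++
l=11 r=18: min(4,20)*7=28 best=247, l++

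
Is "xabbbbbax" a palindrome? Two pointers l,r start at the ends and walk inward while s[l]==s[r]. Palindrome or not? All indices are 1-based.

palindrome

[1,9] 'x'=='x' → l++,r--
[2,8] 'a'=='a' → l++,r--
[3,7] 'b'=='b' → l++,r--
[4,6] 'b'=='b' → l++,r--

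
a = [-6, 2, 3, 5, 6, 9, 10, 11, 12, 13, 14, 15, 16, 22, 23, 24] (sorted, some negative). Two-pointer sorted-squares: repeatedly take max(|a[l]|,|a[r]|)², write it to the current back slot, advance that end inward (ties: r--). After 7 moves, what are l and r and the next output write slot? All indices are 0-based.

[0,15] |-6|<=|24| out[15]=576 → r--
[0,14] |-6|<=|23| out[14]=529 → r--
[0,13] |-6|<=|22| out[13]=484 → r--
[0,12] |-6|<=|16| out[12]=256 → r--
[0,11] |-6|<=|15| out[11]=225 → r--
[0,10] |-6|<=|14| out[10]=196 → r--
[0,9] |-6|<=|13| out[9]=169 → r--

l=0, r=8, next write slot=8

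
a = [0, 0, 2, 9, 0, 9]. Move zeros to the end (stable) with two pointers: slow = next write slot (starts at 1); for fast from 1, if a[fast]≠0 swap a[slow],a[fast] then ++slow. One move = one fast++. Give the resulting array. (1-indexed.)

[2, 9, 9, 0, 0, 0]

(s=1,f=1) a[fast]=0 → fast++
(s=1,f=2) a[fast]=0 → fast++
(s=1,f=3) a[fast]=2≠0 swap→a[1]=2 → slow++,fast++
(s=2,f=4) a[fast]=9≠0 swap→a[2]=9 → slow++,fast++
(s=3,f=5) a[fast]=0 → fast++
(s=3,f=6) a[fast]=9≠0 swap→a[3]=9 → slow++,fast++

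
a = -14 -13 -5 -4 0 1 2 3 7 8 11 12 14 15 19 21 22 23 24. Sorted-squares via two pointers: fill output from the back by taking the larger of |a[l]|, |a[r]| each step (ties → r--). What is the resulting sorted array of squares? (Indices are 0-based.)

[0, 1, 4, 9, 16, 25, 49, 64, 121, 144, 169, 196, 196, 225, 361, 441, 484, 529, 576]

l=0 r=18: |-14|<=|24| out[18]=576, r--
l=0 r=17: |-14|<=|23| out[17]=529, r--
l=0 r=16: |-14|<=|22| out[16]=484, r--
l=0 r=15: |-14|<=|21| out[15]=441, r--
l=0 r=14: |-14|<=|19| out[14]=361, r--
l=0 r=13: |-14|<=|15| out[13]=225, r--
l=0 r=12: |-14|<=|14| out[12]=196, r--
l=0 r=11: |-14|>|12| out[11]=196, l++
l=1 r=11: |-13|>|12| out[10]=169, l++
l=2 r=11: |-5|<=|12| out[9]=144, r--
l=2 r=10: |-5|<=|11| out[8]=121, r--
l=2 r=9: |-5|<=|8| out[7]=64, r--
l=2 r=8: |-5|<=|7| out[6]=49, r--
l=2 r=7: |-5|>|3| out[5]=25, l++
l=3 r=7: |-4|>|3| out[4]=16, l++
l=4 r=7: |0|<=|3| out[3]=9, r--
l=4 r=6: |0|<=|2| out[2]=4, r--
l=4 r=5: |0|<=|1| out[1]=1, r--
l=4 r=4: |0|<=|0| out[0]=0, r--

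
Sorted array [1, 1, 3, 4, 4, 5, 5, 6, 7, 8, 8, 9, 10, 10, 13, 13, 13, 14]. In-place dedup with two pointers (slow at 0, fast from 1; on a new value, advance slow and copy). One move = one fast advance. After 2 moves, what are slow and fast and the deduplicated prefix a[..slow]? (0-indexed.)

slow=1, fast=3, prefix=[1, 3]

(s=0,f=1) a[fast]=1=a[slow] dup → fast++
(s=0,f=2) a[fast]=3≠a[slow]=1 write a[1]=3 → slow++,fast++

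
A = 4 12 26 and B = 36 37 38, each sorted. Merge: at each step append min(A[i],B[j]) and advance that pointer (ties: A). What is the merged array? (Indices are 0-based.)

[i=0,j=0] A[i]=4<=B[j]=36 take 4 → i++
[i=1,j=0] A[i]=12<=B[j]=36 take 12 → i++
[i=2,j=0] A[i]=26<=B[j]=36 take 26 → i++
[i=3,j=0] A done, take B[j]=36 → j++
[i=3,j=1] A done, take B[j]=37 → j++
[i=3,j=2] A done, take B[j]=38 → j++

[4, 12, 26, 36, 37, 38]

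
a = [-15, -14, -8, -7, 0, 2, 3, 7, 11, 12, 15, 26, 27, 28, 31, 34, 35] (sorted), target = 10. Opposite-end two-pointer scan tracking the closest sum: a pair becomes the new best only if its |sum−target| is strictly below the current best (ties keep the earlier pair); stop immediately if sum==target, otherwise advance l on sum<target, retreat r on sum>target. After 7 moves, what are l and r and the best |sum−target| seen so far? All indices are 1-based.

l=1 r=17: -15+35=20 d=10 *, r--
l=1 r=16: -15+34=19 d=9 *, r--
l=1 r=15: -15+31=16 d=6 *, r--
l=1 r=14: -15+28=13 d=3 *, r--
l=1 r=13: -15+27=12 d=2 *, r--
l=1 r=12: -15+26=11 d=1 *, r--
l=1 r=11: -15+15=0 d=10, l++

l=2, r=11, best |Δ|=1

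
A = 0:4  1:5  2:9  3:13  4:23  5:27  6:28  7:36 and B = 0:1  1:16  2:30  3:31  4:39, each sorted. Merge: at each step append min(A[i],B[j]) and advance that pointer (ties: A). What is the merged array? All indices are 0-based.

[i=0,j=0] A[i]=4>B[j]=1 take 1 → j++
[i=0,j=1] A[i]=4<=B[j]=16 take 4 → i++
[i=1,j=1] A[i]=5<=B[j]=16 take 5 → i++
[i=2,j=1] A[i]=9<=B[j]=16 take 9 → i++
[i=3,j=1] A[i]=13<=B[j]=16 take 13 → i++
[i=4,j=1] A[i]=23>B[j]=16 take 16 → j++
[i=4,j=2] A[i]=23<=B[j]=30 take 23 → i++
[i=5,j=2] A[i]=27<=B[j]=30 take 27 → i++
[i=6,j=2] A[i]=28<=B[j]=30 take 28 → i++
[i=7,j=2] A[i]=36>B[j]=30 take 30 → j++
[i=7,j=3] A[i]=36>B[j]=31 take 31 → j++
[i=7,j=4] A[i]=36<=B[j]=39 take 36 → i++
[i=8,j=4] A done, take B[j]=39 → j++

[1, 4, 5, 9, 13, 16, 23, 27, 28, 30, 31, 36, 39]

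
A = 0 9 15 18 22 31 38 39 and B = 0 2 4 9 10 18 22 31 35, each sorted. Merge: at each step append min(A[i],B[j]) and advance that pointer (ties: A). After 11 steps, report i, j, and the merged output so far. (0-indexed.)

i=0 j=0: A[i]=0<=B[j]=0 take 0, i++
i=1 j=0: A[i]=9>B[j]=0 take 0, j++
i=1 j=1: A[i]=9>B[j]=2 take 2, j++
i=1 j=2: A[i]=9>B[j]=4 take 4, j++
i=1 j=3: A[i]=9<=B[j]=9 take 9, i++
i=2 j=3: A[i]=15>B[j]=9 take 9, j++
i=2 j=4: A[i]=15>B[j]=10 take 10, j++
i=2 j=5: A[i]=15<=B[j]=18 take 15, i++
i=3 j=5: A[i]=18<=B[j]=18 take 18, i++
i=4 j=5: A[i]=22>B[j]=18 take 18, j++
i=4 j=6: A[i]=22<=B[j]=22 take 22, i++

i=5, j=6, merged so far=[0, 0, 2, 4, 9, 9, 10, 15, 18, 18, 22]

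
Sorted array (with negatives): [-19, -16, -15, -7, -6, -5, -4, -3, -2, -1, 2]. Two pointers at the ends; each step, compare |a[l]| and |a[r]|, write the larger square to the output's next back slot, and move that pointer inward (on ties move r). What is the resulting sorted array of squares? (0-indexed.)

l=0 r=10: |-19|>|2| out[10]=361, l++
l=1 r=10: |-16|>|2| out[9]=256, l++
l=2 r=10: |-15|>|2| out[8]=225, l++
l=3 r=10: |-7|>|2| out[7]=49, l++
l=4 r=10: |-6|>|2| out[6]=36, l++
l=5 r=10: |-5|>|2| out[5]=25, l++
l=6 r=10: |-4|>|2| out[4]=16, l++
l=7 r=10: |-3|>|2| out[3]=9, l++
l=8 r=10: |-2|<=|2| out[2]=4, r--
l=8 r=9: |-2|>|-1| out[1]=4, l++
l=9 r=9: |-1|<=|-1| out[0]=1, r--

[1, 4, 4, 9, 16, 25, 36, 49, 225, 256, 361]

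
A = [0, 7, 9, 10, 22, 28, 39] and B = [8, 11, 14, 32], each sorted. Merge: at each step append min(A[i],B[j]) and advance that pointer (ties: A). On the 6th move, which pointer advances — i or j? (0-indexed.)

j

[i=0,j=0] A[i]=0<=B[j]=8 take 0 → i++
[i=1,j=0] A[i]=7<=B[j]=8 take 7 → i++
[i=2,j=0] A[i]=9>B[j]=8 take 8 → j++
[i=2,j=1] A[i]=9<=B[j]=11 take 9 → i++
[i=3,j=1] A[i]=10<=B[j]=11 take 10 → i++
[i=4,j=1] A[i]=22>B[j]=11 take 11 → j++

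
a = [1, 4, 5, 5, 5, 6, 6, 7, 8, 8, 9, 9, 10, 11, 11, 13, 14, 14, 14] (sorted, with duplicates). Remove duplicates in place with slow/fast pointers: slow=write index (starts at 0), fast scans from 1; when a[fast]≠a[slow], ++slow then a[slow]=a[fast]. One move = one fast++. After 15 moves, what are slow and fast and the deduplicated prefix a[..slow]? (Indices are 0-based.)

(s=0,f=1) a[fast]=4≠a[slow]=1 write a[1]=4 → slow++,fast++
(s=1,f=2) a[fast]=5≠a[slow]=4 write a[2]=5 → slow++,fast++
(s=2,f=3) a[fast]=5=a[slow] dup → fast++
(s=2,f=4) a[fast]=5=a[slow] dup → fast++
(s=2,f=5) a[fast]=6≠a[slow]=5 write a[3]=6 → slow++,fast++
(s=3,f=6) a[fast]=6=a[slow] dup → fast++
(s=3,f=7) a[fast]=7≠a[slow]=6 write a[4]=7 → slow++,fast++
(s=4,f=8) a[fast]=8≠a[slow]=7 write a[5]=8 → slow++,fast++
(s=5,f=9) a[fast]=8=a[slow] dup → fast++
(s=5,f=10) a[fast]=9≠a[slow]=8 write a[6]=9 → slow++,fast++
(s=6,f=11) a[fast]=9=a[slow] dup → fast++
(s=6,f=12) a[fast]=10≠a[slow]=9 write a[7]=10 → slow++,fast++
(s=7,f=13) a[fast]=11≠a[slow]=10 write a[8]=11 → slow++,fast++
(s=8,f=14) a[fast]=11=a[slow] dup → fast++
(s=8,f=15) a[fast]=13≠a[slow]=11 write a[9]=13 → slow++,fast++

slow=9, fast=16, prefix=[1, 4, 5, 6, 7, 8, 9, 10, 11, 13]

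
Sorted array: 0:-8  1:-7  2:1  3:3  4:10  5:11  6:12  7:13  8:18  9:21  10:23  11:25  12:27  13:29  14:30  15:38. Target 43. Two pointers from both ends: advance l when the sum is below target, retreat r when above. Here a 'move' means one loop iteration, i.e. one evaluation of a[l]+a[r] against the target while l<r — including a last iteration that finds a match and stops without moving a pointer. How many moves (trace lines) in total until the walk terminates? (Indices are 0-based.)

[0,15] -8+38=30 <43 → l++
[1,15] -7+38=31 <43 → l++
[2,15] 1+38=39 <43 → l++
[3,15] 3+38=41 <43 → l++
[4,15] 10+38=48 >43 → r--
[4,14] 10+30=40 <43 → l++
[5,14] 11+30=41 <43 → l++
[6,14] 12+30=42 <43 → l++
[7,14] 13+30=43 → found

9 moves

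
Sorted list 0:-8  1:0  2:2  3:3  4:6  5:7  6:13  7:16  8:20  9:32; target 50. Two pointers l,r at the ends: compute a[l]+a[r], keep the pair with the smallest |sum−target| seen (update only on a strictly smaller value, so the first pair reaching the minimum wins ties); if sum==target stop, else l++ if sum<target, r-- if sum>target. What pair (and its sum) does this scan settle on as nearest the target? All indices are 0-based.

pair (16, 32) with sum 48 (|Δ|=2)

[0,9] -8+32=24 d=26 * → l++
[1,9] 0+32=32 d=18 * → l++
[2,9] 2+32=34 d=16 * → l++
[3,9] 3+32=35 d=15 * → l++
[4,9] 6+32=38 d=12 * → l++
[5,9] 7+32=39 d=11 * → l++
[6,9] 13+32=45 d=5 * → l++
[7,9] 16+32=48 d=2 * → l++
[8,9] 20+32=52 d=2 → r--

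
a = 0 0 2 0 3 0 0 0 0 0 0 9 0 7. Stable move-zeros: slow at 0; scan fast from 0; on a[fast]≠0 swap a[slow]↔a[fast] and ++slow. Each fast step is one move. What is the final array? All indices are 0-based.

[2, 3, 9, 7, 0, 0, 0, 0, 0, 0, 0, 0, 0, 0]

(s=0,f=0) a[fast]=0 → fast++
(s=0,f=1) a[fast]=0 → fast++
(s=0,f=2) a[fast]=2≠0 swap→a[0]=2 → slow++,fast++
(s=1,f=3) a[fast]=0 → fast++
(s=1,f=4) a[fast]=3≠0 swap→a[1]=3 → slow++,fast++
(s=2,f=5) a[fast]=0 → fast++
(s=2,f=6) a[fast]=0 → fast++
(s=2,f=7) a[fast]=0 → fast++
(s=2,f=8) a[fast]=0 → fast++
(s=2,f=9) a[fast]=0 → fast++
(s=2,f=10) a[fast]=0 → fast++
(s=2,f=11) a[fast]=9≠0 swap→a[2]=9 → slow++,fast++
(s=3,f=12) a[fast]=0 → fast++
(s=3,f=13) a[fast]=7≠0 swap→a[3]=7 → slow++,fast++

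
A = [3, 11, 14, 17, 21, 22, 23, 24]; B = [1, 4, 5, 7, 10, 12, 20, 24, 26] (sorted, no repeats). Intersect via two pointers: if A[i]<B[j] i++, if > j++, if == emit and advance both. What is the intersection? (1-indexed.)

intersection = [24]

i=1 j=1: 3>1, j++
i=1 j=2: 3<4, i++
i=2 j=2: 11>4, j++
i=2 j=3: 11>5, j++
i=2 j=4: 11>7, j++
i=2 j=5: 11>10, j++
i=2 j=6: 11<12, i++
i=3 j=6: 14>12, j++
i=3 j=7: 14<20, i++
i=4 j=7: 17<20, i++
i=5 j=7: 21>20, j++
i=5 j=8: 21<24, i++
i=6 j=8: 22<24, i++
i=7 j=8: 23<24, i++
i=8 j=8: 24==24 emit, i++,j++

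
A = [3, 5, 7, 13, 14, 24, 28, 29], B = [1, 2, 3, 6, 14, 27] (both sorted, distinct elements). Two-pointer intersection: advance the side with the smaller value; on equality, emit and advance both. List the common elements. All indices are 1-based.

intersection = [3, 14]

i=1 j=1: 3>1, j++
i=1 j=2: 3>2, j++
i=1 j=3: 3==3 emit, i++,j++
i=2 j=4: 5<6, i++
i=3 j=4: 7>6, j++
i=3 j=5: 7<14, i++
i=4 j=5: 13<14, i++
i=5 j=5: 14==14 emit, i++,j++
i=6 j=6: 24<27, i++
i=7 j=6: 28>27, j++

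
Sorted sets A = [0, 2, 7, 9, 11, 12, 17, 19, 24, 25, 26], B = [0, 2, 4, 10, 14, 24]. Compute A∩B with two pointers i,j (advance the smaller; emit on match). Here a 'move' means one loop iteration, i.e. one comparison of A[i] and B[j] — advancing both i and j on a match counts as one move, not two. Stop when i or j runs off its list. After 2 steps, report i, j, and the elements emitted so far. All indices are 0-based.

i=2, j=2, emitted=[0, 2]

[i=0,j=0] 0==0 emit → i++,j++
[i=1,j=1] 2==2 emit → i++,j++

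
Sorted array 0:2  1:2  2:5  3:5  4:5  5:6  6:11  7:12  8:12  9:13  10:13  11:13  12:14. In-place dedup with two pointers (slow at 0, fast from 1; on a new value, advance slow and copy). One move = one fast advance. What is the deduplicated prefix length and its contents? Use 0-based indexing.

length 7; prefix = [2, 5, 6, 11, 12, 13, 14]

slow=0 fast=1: a[fast]=2=a[slow] dup, fast++
slow=0 fast=2: a[fast]=5≠a[slow]=2 write a[1]=5, slow++,fast++
slow=1 fast=3: a[fast]=5=a[slow] dup, fast++
slow=1 fast=4: a[fast]=5=a[slow] dup, fast++
slow=1 fast=5: a[fast]=6≠a[slow]=5 write a[2]=6, slow++,fast++
slow=2 fast=6: a[fast]=11≠a[slow]=6 write a[3]=11, slow++,fast++
slow=3 fast=7: a[fast]=12≠a[slow]=11 write a[4]=12, slow++,fast++
slow=4 fast=8: a[fast]=12=a[slow] dup, fast++
slow=4 fast=9: a[fast]=13≠a[slow]=12 write a[5]=13, slow++,fast++
slow=5 fast=10: a[fast]=13=a[slow] dup, fast++
slow=5 fast=11: a[fast]=13=a[slow] dup, fast++
slow=5 fast=12: a[fast]=14≠a[slow]=13 write a[6]=14, slow++,fast++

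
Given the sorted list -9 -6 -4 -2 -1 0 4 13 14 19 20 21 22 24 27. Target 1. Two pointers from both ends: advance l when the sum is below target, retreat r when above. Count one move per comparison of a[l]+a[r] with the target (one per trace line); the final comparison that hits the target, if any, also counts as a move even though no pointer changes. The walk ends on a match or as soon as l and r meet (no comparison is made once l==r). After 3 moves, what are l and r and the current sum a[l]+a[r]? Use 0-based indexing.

l=0 r=14: -9+27=18 >1, r--
l=0 r=13: -9+24=15 >1, r--
l=0 r=12: -9+22=13 >1, r--

l=0, r=11, sum=12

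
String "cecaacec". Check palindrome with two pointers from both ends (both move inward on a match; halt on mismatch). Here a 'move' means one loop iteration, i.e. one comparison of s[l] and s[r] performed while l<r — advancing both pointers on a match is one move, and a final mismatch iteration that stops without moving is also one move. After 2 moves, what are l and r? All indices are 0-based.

l=0 r=7: 'c'=='c', l++,r--
l=1 r=6: 'e'=='e', l++,r--

l=2, r=5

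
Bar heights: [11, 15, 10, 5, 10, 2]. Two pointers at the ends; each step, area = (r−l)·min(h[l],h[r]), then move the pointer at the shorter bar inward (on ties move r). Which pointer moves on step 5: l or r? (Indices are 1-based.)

l

l=1 r=6: min(11,2)*5=10 best=10 *, r--
l=1 r=5: min(11,10)*4=40 best=40 *, r--
l=1 r=4: min(11,5)*3=15 best=40, r--
l=1 r=3: min(11,10)*2=20 best=40, r--
l=1 r=2: min(11,15)*1=11 best=40, l++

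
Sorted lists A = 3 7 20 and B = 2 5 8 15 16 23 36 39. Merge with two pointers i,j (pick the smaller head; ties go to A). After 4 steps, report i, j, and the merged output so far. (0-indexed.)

i=2, j=2, merged so far=[2, 3, 5, 7]

[i=0,j=0] A[i]=3>B[j]=2 take 2 → j++
[i=0,j=1] A[i]=3<=B[j]=5 take 3 → i++
[i=1,j=1] A[i]=7>B[j]=5 take 5 → j++
[i=1,j=2] A[i]=7<=B[j]=8 take 7 → i++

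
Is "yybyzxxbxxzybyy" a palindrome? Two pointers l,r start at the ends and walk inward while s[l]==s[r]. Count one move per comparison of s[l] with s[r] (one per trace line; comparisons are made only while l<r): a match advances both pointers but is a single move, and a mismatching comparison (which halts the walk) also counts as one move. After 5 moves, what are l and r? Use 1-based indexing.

[1,15] 'y'=='y' → l++,r--
[2,14] 'y'=='y' → l++,r--
[3,13] 'b'=='b' → l++,r--
[4,12] 'y'=='y' → l++,r--
[5,11] 'z'=='z' → l++,r--

l=6, r=10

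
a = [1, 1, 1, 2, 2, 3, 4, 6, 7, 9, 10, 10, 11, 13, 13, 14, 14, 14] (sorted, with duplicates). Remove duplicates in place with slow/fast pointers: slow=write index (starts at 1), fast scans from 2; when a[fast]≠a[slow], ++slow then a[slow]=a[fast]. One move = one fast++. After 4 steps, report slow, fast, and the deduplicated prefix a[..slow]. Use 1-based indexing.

slow=2, fast=6, prefix=[1, 2]

slow=1 fast=2: a[fast]=1=a[slow] dup, fast++
slow=1 fast=3: a[fast]=1=a[slow] dup, fast++
slow=1 fast=4: a[fast]=2≠a[slow]=1 write a[2]=2, slow++,fast++
slow=2 fast=5: a[fast]=2=a[slow] dup, fast++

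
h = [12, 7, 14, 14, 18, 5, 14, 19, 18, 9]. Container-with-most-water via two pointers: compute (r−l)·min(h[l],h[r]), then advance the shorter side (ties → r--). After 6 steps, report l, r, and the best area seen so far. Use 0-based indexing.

l=4, r=7, best area=96

[0,9] min(12,9)*9=81 best=81 * → r--
[0,8] min(12,18)*8=96 best=96 * → l++
[1,8] min(7,18)*7=49 best=96 → l++
[2,8] min(14,18)*6=84 best=96 → l++
[3,8] min(14,18)*5=70 best=96 → l++
[4,8] min(18,18)*4=72 best=96 → r--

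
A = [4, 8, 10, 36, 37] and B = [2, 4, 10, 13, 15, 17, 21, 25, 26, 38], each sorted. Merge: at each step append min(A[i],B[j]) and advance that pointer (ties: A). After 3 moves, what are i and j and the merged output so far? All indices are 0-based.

[i=0,j=0] A[i]=4>B[j]=2 take 2 → j++
[i=0,j=1] A[i]=4<=B[j]=4 take 4 → i++
[i=1,j=1] A[i]=8>B[j]=4 take 4 → j++

i=1, j=2, merged so far=[2, 4, 4]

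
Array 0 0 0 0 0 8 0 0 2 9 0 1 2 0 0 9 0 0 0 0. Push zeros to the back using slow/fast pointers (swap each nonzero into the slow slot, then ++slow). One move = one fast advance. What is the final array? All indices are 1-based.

(s=1,f=1) a[fast]=0 → fast++
(s=1,f=2) a[fast]=0 → fast++
(s=1,f=3) a[fast]=0 → fast++
(s=1,f=4) a[fast]=0 → fast++
(s=1,f=5) a[fast]=0 → fast++
(s=1,f=6) a[fast]=8≠0 swap→a[1]=8 → slow++,fast++
(s=2,f=7) a[fast]=0 → fast++
(s=2,f=8) a[fast]=0 → fast++
(s=2,f=9) a[fast]=2≠0 swap→a[2]=2 → slow++,fast++
(s=3,f=10) a[fast]=9≠0 swap→a[3]=9 → slow++,fast++
(s=4,f=11) a[fast]=0 → fast++
(s=4,f=12) a[fast]=1≠0 swap→a[4]=1 → slow++,fast++
(s=5,f=13) a[fast]=2≠0 swap→a[5]=2 → slow++,fast++
(s=6,f=14) a[fast]=0 → fast++
(s=6,f=15) a[fast]=0 → fast++
(s=6,f=16) a[fast]=9≠0 swap→a[6]=9 → slow++,fast++
(s=7,f=17) a[fast]=0 → fast++
(s=7,f=18) a[fast]=0 → fast++
(s=7,f=19) a[fast]=0 → fast++
(s=7,f=20) a[fast]=0 → fast++

[8, 2, 9, 1, 2, 9, 0, 0, 0, 0, 0, 0, 0, 0, 0, 0, 0, 0, 0, 0]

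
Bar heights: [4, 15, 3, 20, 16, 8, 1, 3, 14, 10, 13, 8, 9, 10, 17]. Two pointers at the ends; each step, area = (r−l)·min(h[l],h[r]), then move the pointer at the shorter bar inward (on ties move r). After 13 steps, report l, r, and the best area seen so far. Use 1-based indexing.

[1,15] min(4,17)*14=56 best=56 * → l++
[2,15] min(15,17)*13=195 best=195 * → l++
[3,15] min(3,17)*12=36 best=195 → l++
[4,15] min(20,17)*11=187 best=195 → r--
[4,14] min(20,10)*10=100 best=195 → r--
[4,13] min(20,9)*9=81 best=195 → r--
[4,12] min(20,8)*8=64 best=195 → r--
[4,11] min(20,13)*7=91 best=195 → r--
[4,10] min(20,10)*6=60 best=195 → r--
[4,9] min(20,14)*5=70 best=195 → r--
[4,8] min(20,3)*4=12 best=195 → r--
[4,7] min(20,1)*3=3 best=195 → r--
[4,6] min(20,8)*2=16 best=195 → r--

l=4, r=5, best area=195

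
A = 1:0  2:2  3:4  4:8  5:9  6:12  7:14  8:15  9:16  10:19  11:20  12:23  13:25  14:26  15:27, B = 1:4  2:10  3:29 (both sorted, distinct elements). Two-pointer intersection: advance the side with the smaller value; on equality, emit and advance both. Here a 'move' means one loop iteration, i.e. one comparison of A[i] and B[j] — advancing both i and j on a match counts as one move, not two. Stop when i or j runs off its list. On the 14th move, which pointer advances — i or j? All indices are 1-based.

[i=1,j=1] 0<4 → i++
[i=2,j=1] 2<4 → i++
[i=3,j=1] 4==4 emit → i++,j++
[i=4,j=2] 8<10 → i++
[i=5,j=2] 9<10 → i++
[i=6,j=2] 12>10 → j++
[i=6,j=3] 12<29 → i++
[i=7,j=3] 14<29 → i++
[i=8,j=3] 15<29 → i++
[i=9,j=3] 16<29 → i++
[i=10,j=3] 19<29 → i++
[i=11,j=3] 20<29 → i++
[i=12,j=3] 23<29 → i++
[i=13,j=3] 25<29 → i++

i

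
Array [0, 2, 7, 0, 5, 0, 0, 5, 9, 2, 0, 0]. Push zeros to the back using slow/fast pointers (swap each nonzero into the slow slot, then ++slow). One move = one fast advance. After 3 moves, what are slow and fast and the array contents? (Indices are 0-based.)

(s=0,f=0) a[fast]=0 → fast++
(s=0,f=1) a[fast]=2≠0 swap→a[0]=2 → slow++,fast++
(s=1,f=2) a[fast]=7≠0 swap→a[1]=7 → slow++,fast++

slow=2, fast=3, a=[2, 7, 0, 0, 5, 0, 0, 5, 9, 2, 0, 0]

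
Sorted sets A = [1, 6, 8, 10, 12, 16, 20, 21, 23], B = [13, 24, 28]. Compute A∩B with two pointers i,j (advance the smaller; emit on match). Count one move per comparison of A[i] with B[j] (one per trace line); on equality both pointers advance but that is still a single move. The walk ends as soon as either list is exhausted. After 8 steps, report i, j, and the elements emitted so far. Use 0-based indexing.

i=7, j=1, emitted=[]

i=0 j=0: 1<13, i++
i=1 j=0: 6<13, i++
i=2 j=0: 8<13, i++
i=3 j=0: 10<13, i++
i=4 j=0: 12<13, i++
i=5 j=0: 16>13, j++
i=5 j=1: 16<24, i++
i=6 j=1: 20<24, i++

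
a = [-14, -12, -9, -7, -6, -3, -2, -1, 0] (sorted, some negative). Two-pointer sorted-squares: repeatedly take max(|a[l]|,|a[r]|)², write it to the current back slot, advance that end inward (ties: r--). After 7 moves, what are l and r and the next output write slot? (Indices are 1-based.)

l=1 r=9: |-14|>|0| out[9]=196, l++
l=2 r=9: |-12|>|0| out[8]=144, l++
l=3 r=9: |-9|>|0| out[7]=81, l++
l=4 r=9: |-7|>|0| out[6]=49, l++
l=5 r=9: |-6|>|0| out[5]=36, l++
l=6 r=9: |-3|>|0| out[4]=9, l++
l=7 r=9: |-2|>|0| out[3]=4, l++

l=8, r=9, next write slot=2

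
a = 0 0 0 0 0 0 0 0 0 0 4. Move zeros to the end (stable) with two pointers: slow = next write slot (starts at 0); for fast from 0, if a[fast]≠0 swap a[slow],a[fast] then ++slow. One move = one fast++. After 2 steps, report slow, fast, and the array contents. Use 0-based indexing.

slow=0, fast=2, a=[0, 0, 0, 0, 0, 0, 0, 0, 0, 0, 4]

(s=0,f=0) a[fast]=0 → fast++
(s=0,f=1) a[fast]=0 → fast++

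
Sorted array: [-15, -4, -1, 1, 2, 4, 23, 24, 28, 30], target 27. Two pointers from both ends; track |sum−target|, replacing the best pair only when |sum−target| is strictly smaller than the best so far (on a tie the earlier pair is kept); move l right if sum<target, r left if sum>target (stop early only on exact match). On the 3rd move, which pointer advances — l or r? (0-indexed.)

l=0 r=9: -15+30=15 d=12 *, l++
l=1 r=9: -4+30=26 d=1 *, l++
l=2 r=9: -1+30=29 d=2, r--

r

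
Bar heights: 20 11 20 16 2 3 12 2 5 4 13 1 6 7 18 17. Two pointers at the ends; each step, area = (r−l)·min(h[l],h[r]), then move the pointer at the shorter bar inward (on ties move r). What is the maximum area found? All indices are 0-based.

max area = 255

[0,15] min(20,17)*15=255 best=255 * → r--
[0,14] min(20,18)*14=252 best=255 → r--
[0,13] min(20,7)*13=91 best=255 → r--
[0,12] min(20,6)*12=72 best=255 → r--
[0,11] min(20,1)*11=11 best=255 → r--
[0,10] min(20,13)*10=130 best=255 → r--
[0,9] min(20,4)*9=36 best=255 → r--
[0,8] min(20,5)*8=40 best=255 → r--
[0,7] min(20,2)*7=14 best=255 → r--
[0,6] min(20,12)*6=72 best=255 → r--
[0,5] min(20,3)*5=15 best=255 → r--
[0,4] min(20,2)*4=8 best=255 → r--
[0,3] min(20,16)*3=48 best=255 → r--
[0,2] min(20,20)*2=40 best=255 → r--
[0,1] min(20,11)*1=11 best=255 → r--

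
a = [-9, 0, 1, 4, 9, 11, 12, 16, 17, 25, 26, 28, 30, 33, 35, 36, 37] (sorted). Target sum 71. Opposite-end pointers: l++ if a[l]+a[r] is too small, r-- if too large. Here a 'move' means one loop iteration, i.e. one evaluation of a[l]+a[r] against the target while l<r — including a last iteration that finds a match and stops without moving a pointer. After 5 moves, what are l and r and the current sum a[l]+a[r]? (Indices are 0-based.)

l=0 r=16: -9+37=28 <71, l++
l=1 r=16: 0+37=37 <71, l++
l=2 r=16: 1+37=38 <71, l++
l=3 r=16: 4+37=41 <71, l++
l=4 r=16: 9+37=46 <71, l++

l=5, r=16, sum=48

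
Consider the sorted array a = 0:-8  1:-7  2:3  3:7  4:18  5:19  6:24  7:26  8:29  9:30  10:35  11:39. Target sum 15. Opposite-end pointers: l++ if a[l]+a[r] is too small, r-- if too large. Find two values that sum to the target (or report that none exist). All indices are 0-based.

no pair

[0,11] -8+39=31 >15 → r--
[0,10] -8+35=27 >15 → r--
[0,9] -8+30=22 >15 → r--
[0,8] -8+29=21 >15 → r--
[0,7] -8+26=18 >15 → r--
[0,6] -8+24=16 >15 → r--
[0,5] -8+19=11 <15 → l++
[1,5] -7+19=12 <15 → l++
[2,5] 3+19=22 >15 → r--
[2,4] 3+18=21 >15 → r--
[2,3] 3+7=10 <15 → l++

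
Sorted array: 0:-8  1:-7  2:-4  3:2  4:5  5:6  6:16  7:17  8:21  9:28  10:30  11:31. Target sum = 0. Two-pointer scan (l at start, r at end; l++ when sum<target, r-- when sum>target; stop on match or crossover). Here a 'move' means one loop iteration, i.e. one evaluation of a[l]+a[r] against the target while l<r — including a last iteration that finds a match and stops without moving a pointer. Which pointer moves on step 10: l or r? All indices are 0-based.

[0,11] -8+31=23 >0 → r--
[0,10] -8+30=22 >0 → r--
[0,9] -8+28=20 >0 → r--
[0,8] -8+21=13 >0 → r--
[0,7] -8+17=9 >0 → r--
[0,6] -8+16=8 >0 → r--
[0,5] -8+6=-2 <0 → l++
[1,5] -7+6=-1 <0 → l++
[2,5] -4+6=2 >0 → r--
[2,4] -4+5=1 >0 → r--

r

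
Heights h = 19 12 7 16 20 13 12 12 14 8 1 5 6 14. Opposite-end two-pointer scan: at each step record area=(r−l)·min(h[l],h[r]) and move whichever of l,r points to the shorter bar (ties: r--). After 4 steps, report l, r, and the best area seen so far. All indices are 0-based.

l=0, r=9, best area=182

l=0 r=13: min(19,14)*13=182 best=182 *, r--
l=0 r=12: min(19,6)*12=72 best=182, r--
l=0 r=11: min(19,5)*11=55 best=182, r--
l=0 r=10: min(19,1)*10=10 best=182, r--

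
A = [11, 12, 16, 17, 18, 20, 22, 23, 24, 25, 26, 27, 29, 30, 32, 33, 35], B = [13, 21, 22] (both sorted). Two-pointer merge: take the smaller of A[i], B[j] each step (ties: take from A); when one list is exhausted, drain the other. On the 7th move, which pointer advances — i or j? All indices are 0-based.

[i=0,j=0] A[i]=11<=B[j]=13 take 11 → i++
[i=1,j=0] A[i]=12<=B[j]=13 take 12 → i++
[i=2,j=0] A[i]=16>B[j]=13 take 13 → j++
[i=2,j=1] A[i]=16<=B[j]=21 take 16 → i++
[i=3,j=1] A[i]=17<=B[j]=21 take 17 → i++
[i=4,j=1] A[i]=18<=B[j]=21 take 18 → i++
[i=5,j=1] A[i]=20<=B[j]=21 take 20 → i++

i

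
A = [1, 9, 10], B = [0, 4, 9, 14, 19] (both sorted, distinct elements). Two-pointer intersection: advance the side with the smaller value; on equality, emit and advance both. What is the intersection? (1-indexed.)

i=1 j=1: 1>0, j++
i=1 j=2: 1<4, i++
i=2 j=2: 9>4, j++
i=2 j=3: 9==9 emit, i++,j++
i=3 j=4: 10<14, i++

intersection = [9]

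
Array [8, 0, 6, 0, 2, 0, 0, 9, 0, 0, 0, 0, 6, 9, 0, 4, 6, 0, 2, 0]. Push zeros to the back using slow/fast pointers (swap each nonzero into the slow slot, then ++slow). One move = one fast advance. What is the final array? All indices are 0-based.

(s=0,f=0) a[fast]=8≠0 swap→a[0]=8 → slow++,fast++
(s=1,f=1) a[fast]=0 → fast++
(s=1,f=2) a[fast]=6≠0 swap→a[1]=6 → slow++,fast++
(s=2,f=3) a[fast]=0 → fast++
(s=2,f=4) a[fast]=2≠0 swap→a[2]=2 → slow++,fast++
(s=3,f=5) a[fast]=0 → fast++
(s=3,f=6) a[fast]=0 → fast++
(s=3,f=7) a[fast]=9≠0 swap→a[3]=9 → slow++,fast++
(s=4,f=8) a[fast]=0 → fast++
(s=4,f=9) a[fast]=0 → fast++
(s=4,f=10) a[fast]=0 → fast++
(s=4,f=11) a[fast]=0 → fast++
(s=4,f=12) a[fast]=6≠0 swap→a[4]=6 → slow++,fast++
(s=5,f=13) a[fast]=9≠0 swap→a[5]=9 → slow++,fast++
(s=6,f=14) a[fast]=0 → fast++
(s=6,f=15) a[fast]=4≠0 swap→a[6]=4 → slow++,fast++
(s=7,f=16) a[fast]=6≠0 swap→a[7]=6 → slow++,fast++
(s=8,f=17) a[fast]=0 → fast++
(s=8,f=18) a[fast]=2≠0 swap→a[8]=2 → slow++,fast++
(s=9,f=19) a[fast]=0 → fast++

[8, 6, 2, 9, 6, 9, 4, 6, 2, 0, 0, 0, 0, 0, 0, 0, 0, 0, 0, 0]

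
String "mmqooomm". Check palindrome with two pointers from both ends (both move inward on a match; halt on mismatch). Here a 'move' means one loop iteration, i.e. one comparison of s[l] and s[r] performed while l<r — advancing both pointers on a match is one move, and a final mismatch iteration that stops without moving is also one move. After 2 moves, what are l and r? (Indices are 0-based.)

l=0 r=7: 'm'=='m', l++,r--
l=1 r=6: 'm'=='m', l++,r--

l=2, r=5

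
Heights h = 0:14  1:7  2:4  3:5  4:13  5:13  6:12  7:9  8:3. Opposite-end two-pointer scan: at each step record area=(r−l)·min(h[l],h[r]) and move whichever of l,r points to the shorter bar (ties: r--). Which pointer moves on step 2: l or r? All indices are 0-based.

[0,8] min(14,3)*8=24 best=24 * → r--
[0,7] min(14,9)*7=63 best=63 * → r--

r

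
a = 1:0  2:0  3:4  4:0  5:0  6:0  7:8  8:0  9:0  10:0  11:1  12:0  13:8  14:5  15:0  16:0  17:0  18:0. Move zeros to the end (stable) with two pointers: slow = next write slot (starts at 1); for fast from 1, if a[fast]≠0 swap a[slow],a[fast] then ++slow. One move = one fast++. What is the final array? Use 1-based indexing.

[4, 8, 1, 8, 5, 0, 0, 0, 0, 0, 0, 0, 0, 0, 0, 0, 0, 0]

slow=1 fast=1: a[fast]=0, fast++
slow=1 fast=2: a[fast]=0, fast++
slow=1 fast=3: a[fast]=4≠0 swap→a[1]=4, slow++,fast++
slow=2 fast=4: a[fast]=0, fast++
slow=2 fast=5: a[fast]=0, fast++
slow=2 fast=6: a[fast]=0, fast++
slow=2 fast=7: a[fast]=8≠0 swap→a[2]=8, slow++,fast++
slow=3 fast=8: a[fast]=0, fast++
slow=3 fast=9: a[fast]=0, fast++
slow=3 fast=10: a[fast]=0, fast++
slow=3 fast=11: a[fast]=1≠0 swap→a[3]=1, slow++,fast++
slow=4 fast=12: a[fast]=0, fast++
slow=4 fast=13: a[fast]=8≠0 swap→a[4]=8, slow++,fast++
slow=5 fast=14: a[fast]=5≠0 swap→a[5]=5, slow++,fast++
slow=6 fast=15: a[fast]=0, fast++
slow=6 fast=16: a[fast]=0, fast++
slow=6 fast=17: a[fast]=0, fast++
slow=6 fast=18: a[fast]=0, fast++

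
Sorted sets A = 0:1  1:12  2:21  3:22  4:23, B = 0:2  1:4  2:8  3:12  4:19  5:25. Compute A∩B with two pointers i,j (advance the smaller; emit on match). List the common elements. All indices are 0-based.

intersection = [12]

i=0 j=0: 1<2, i++
i=1 j=0: 12>2, j++
i=1 j=1: 12>4, j++
i=1 j=2: 12>8, j++
i=1 j=3: 12==12 emit, i++,j++
i=2 j=4: 21>19, j++
i=2 j=5: 21<25, i++
i=3 j=5: 22<25, i++
i=4 j=5: 23<25, i++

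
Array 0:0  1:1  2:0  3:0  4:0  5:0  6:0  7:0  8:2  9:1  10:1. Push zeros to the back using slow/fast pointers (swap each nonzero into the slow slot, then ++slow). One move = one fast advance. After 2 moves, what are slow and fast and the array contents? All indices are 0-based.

slow=1, fast=2, a=[1, 0, 0, 0, 0, 0, 0, 0, 2, 1, 1]

slow=0 fast=0: a[fast]=0, fast++
slow=0 fast=1: a[fast]=1≠0 swap→a[0]=1, slow++,fast++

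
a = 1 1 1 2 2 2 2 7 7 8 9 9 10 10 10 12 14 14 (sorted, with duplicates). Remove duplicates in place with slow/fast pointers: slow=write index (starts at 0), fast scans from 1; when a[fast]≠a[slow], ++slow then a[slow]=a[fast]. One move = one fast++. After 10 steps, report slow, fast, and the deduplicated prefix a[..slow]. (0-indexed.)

slow=4, fast=11, prefix=[1, 2, 7, 8, 9]

(s=0,f=1) a[fast]=1=a[slow] dup → fast++
(s=0,f=2) a[fast]=1=a[slow] dup → fast++
(s=0,f=3) a[fast]=2≠a[slow]=1 write a[1]=2 → slow++,fast++
(s=1,f=4) a[fast]=2=a[slow] dup → fast++
(s=1,f=5) a[fast]=2=a[slow] dup → fast++
(s=1,f=6) a[fast]=2=a[slow] dup → fast++
(s=1,f=7) a[fast]=7≠a[slow]=2 write a[2]=7 → slow++,fast++
(s=2,f=8) a[fast]=7=a[slow] dup → fast++
(s=2,f=9) a[fast]=8≠a[slow]=7 write a[3]=8 → slow++,fast++
(s=3,f=10) a[fast]=9≠a[slow]=8 write a[4]=9 → slow++,fast++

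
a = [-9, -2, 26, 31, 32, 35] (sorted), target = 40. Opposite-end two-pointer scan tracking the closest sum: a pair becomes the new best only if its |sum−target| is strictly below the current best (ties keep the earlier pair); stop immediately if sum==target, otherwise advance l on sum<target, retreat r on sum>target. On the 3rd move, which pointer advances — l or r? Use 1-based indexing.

l=1 r=6: -9+35=26 d=14 *, l++
l=2 r=6: -2+35=33 d=7 *, l++
l=3 r=6: 26+35=61 d=21, r--

r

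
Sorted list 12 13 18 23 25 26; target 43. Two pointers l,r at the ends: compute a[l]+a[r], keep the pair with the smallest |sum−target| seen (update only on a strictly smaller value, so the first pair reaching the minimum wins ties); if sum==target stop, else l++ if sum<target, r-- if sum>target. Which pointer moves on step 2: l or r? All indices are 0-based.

l=0 r=5: 12+26=38 d=5 *, l++
l=1 r=5: 13+26=39 d=4 *, l++

l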